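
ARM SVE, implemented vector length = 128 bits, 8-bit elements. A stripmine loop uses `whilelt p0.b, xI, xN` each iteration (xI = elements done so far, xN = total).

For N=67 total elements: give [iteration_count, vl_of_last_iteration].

[iterations, last_vl] = [5, 3]

register lanes = 128/8 = 16
N=67: ⌈67/16⌉ = 5 iters; last vl = 67 − 4×16 = 3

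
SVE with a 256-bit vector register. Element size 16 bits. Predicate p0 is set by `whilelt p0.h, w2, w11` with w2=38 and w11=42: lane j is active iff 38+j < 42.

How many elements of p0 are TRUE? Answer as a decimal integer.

lane count: 256 div 16 = 16
active while 38+j < 42, i.e. j ∈ [0,4) capped at 16 ⇒ 4

vl = 4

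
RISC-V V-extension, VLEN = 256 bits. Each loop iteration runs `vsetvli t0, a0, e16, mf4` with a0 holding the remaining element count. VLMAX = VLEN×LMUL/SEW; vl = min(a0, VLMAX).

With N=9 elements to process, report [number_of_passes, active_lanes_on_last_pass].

[iterations, last_vl] = [3, 1]

lanes per group: 256·1/4/16 = 4
9 elements at 4/iter → 3 passes, remainder 1 on the last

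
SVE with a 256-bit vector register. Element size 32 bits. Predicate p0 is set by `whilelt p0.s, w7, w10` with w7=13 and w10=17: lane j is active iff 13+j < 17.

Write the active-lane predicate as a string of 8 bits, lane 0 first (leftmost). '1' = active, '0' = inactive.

predicate = 11110000

register lanes = 256/32 = 8
active while 13+j < 17, i.e. j ∈ [0,4) capped at 8 ⇒ 4
bits (lane 0 leftmost): 11110000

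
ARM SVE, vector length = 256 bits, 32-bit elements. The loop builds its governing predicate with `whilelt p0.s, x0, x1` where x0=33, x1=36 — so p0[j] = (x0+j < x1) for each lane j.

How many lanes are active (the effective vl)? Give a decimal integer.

register lanes = 256/32 = 8
whilelt: lane j active iff 33+j < 36 → j < 3 → 3 active

vl = 3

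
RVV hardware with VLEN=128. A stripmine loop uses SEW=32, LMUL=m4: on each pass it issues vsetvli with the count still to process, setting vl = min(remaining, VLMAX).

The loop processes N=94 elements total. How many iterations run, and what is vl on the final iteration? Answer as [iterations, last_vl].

VLMAX = (128 × 4) / 32 = 16 lanes
94 elements at 16/iter → 6 passes, remainder 14 on the last

[iterations, last_vl] = [6, 14]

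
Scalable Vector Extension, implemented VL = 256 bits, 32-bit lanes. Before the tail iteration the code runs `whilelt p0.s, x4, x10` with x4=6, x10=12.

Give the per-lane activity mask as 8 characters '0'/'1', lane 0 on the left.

256-bit reg / 32-bit elem → 8 lanes
p0[j] = (6+j < 12); true for j=0..5 → 6 lanes set
bits (lane 0 leftmost): 11111100

predicate = 11111100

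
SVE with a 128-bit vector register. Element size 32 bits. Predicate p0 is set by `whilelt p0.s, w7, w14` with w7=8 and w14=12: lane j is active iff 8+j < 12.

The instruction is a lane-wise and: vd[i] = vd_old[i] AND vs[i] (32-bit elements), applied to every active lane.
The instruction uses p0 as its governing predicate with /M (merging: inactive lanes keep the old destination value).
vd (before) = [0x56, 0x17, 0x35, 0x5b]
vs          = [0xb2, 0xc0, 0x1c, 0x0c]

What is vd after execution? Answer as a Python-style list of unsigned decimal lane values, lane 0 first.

vd = [18, 0, 20, 8]

lane count: 128 div 32 = 4
p0[j] = (8+j < 12); true for j=0..3 → 4 lanes set
  i=0: and(0x56,0xb2) → 18
  i=1: and(0x17,0xc0) → 0
  i=2: and(0x35,0x1c) → 20
  i=3: and(0x5b,0x0c) → 8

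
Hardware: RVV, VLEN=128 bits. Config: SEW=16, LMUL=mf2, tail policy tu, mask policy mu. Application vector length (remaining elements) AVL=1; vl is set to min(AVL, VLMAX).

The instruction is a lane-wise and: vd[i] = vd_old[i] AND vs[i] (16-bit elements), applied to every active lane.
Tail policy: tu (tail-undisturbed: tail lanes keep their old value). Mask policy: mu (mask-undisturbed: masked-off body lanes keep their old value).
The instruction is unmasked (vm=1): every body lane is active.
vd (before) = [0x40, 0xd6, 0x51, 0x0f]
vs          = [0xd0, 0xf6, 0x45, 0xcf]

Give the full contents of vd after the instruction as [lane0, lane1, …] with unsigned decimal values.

vd = [64, 214, 81, 15]

VLMAX = (128 × 1/2) / 16 = 4 lanes
vl = min(AVL, VLMAX) = min(1, 4) = 1
[0] and(0x40,0xd0) = 0x40
[1] tail/keep = 0xd6
[2] tail/keep = 0x51
[3] tail/keep = 0x0f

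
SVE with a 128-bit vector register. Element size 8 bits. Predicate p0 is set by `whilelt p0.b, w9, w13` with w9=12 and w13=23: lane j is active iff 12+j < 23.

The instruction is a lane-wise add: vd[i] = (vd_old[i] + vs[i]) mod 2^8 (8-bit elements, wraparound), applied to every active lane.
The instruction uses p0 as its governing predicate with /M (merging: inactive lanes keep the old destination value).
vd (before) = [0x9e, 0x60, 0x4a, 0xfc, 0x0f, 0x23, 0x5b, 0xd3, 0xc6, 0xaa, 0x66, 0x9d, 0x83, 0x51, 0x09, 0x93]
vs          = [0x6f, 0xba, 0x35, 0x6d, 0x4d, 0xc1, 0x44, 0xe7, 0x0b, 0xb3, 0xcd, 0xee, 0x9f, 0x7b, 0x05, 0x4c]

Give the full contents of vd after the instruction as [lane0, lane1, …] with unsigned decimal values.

vd = [13, 26, 127, 105, 92, 228, 159, 186, 209, 93, 51, 157, 131, 81, 9, 147]

lane count: 128 div 8 = 16
p0[j] = (12+j < 23); true for j=0..10 → 11 lanes set
lane  0: add(0x9e,0x6f) ⇒ 0x0d
lane  1: add(0x60,0xba) ⇒ 0x1a
lane  2: add(0x4a,0x35) ⇒ 0x7f
lane  3: add(0xfc,0x6d) ⇒ 0x69
lane  4: add(0x0f,0x4d) ⇒ 0x5c
lane  5: add(0x23,0xc1) ⇒ 0xe4
lane  6: add(0x5b,0x44) ⇒ 0x9f
lane  7: add(0xd3,0xe7) ⇒ 0xba
lane  8: add(0xc6,0x0b) ⇒ 0xd1
lane  9: add(0xaa,0xb3) ⇒ 0x5d
lane 10: add(0x66,0xcd) ⇒ 0x33
lane 11: tail/keep ⇒ 0x9d
lane 12: tail/keep ⇒ 0x83
lane 13: tail/keep ⇒ 0x51
lane 14: tail/keep ⇒ 0x09
lane 15: tail/keep ⇒ 0x93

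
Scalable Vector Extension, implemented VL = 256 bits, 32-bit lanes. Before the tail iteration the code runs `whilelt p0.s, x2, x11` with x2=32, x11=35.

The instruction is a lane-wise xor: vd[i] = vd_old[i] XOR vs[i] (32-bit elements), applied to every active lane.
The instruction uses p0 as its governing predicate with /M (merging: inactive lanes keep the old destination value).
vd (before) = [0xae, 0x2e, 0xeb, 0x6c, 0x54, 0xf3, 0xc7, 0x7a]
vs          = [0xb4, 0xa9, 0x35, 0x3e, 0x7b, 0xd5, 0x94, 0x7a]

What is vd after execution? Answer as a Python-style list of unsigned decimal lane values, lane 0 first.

register lanes = 256/32 = 8
whilelt: lane j active iff 32+j < 35 → j < 3 → 3 active
  i=0: xor(0xae,0xb4) → 26
  i=1: xor(0x2e,0xa9) → 135
  i=2: xor(0xeb,0x35) → 222
  i=3: tail/keep → 108
  i=4: tail/keep → 84
  i=5: tail/keep → 243
  i=6: tail/keep → 199
  i=7: tail/keep → 122

vd = [26, 135, 222, 108, 84, 243, 199, 122]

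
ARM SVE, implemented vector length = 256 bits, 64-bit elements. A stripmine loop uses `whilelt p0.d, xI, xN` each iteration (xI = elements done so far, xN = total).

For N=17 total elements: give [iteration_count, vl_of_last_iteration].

[iterations, last_vl] = [5, 1]

register lanes = 256/64 = 4
17 elements at 4/iter → 5 passes, remainder 1 on the last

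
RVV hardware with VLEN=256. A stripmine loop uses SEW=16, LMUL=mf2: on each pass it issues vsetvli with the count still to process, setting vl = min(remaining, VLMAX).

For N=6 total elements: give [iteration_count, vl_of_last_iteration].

[iterations, last_vl] = [1, 6]

VLMAX = VLEN×LMUL/SEW = 256×1/2/16 = 8
6 elements at 8/iter → 1 passes, remainder 6 on the last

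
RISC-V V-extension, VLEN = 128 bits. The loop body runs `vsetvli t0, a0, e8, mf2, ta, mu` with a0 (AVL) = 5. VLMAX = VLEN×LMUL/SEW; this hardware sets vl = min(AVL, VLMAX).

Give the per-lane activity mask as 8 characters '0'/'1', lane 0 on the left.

predicate = 11111000

VLMAX = (128 × 1/2) / 8 = 8 lanes
AVL=5 ≤ VLMAX=8, so vl = 5
bits (lane 0 leftmost): 11111000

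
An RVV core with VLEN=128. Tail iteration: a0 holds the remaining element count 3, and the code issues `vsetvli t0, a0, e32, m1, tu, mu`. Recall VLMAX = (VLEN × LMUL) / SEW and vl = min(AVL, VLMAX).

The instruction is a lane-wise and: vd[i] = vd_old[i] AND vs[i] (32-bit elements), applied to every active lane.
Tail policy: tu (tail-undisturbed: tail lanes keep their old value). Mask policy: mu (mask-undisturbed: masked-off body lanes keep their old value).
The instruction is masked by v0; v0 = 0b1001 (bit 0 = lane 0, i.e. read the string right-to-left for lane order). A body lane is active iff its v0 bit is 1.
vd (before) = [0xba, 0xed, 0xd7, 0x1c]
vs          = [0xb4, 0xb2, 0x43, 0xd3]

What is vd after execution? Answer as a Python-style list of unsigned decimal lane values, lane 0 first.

VLMAX = (128 × 1) / 32 = 4 lanes
vl ← min(3, 4) = 3
lane  0: and(0xba,0xb4) ⇒ 0xb0
lane  1: mask-off/keep ⇒ 0xed
lane  2: mask-off/keep ⇒ 0xd7
lane  3: tail/keep ⇒ 0x1c

vd = [176, 237, 215, 28]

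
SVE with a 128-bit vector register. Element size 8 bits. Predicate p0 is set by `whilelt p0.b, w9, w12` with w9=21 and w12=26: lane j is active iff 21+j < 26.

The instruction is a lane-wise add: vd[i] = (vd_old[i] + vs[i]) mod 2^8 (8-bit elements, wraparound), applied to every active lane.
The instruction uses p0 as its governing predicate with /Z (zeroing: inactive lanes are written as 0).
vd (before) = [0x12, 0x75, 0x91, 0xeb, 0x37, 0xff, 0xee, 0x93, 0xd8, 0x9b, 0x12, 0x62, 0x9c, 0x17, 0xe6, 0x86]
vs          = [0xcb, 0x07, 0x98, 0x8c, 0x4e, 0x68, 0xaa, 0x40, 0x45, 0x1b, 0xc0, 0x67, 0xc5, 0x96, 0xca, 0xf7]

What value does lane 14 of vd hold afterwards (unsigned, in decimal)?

128-bit reg / 8-bit elem → 16 lanes
p0[j] = (21+j < 26); true for j=0..4 → 5 lanes set
lane  0: add(0x12,0xcb) ⇒ 0xdd
lane  1: add(0x75,0x07) ⇒ 0x7c
lane  2: add(0x91,0x98) ⇒ 0x29
lane  3: add(0xeb,0x8c) ⇒ 0x77
lane  4: add(0x37,0x4e) ⇒ 0x85
lane  5: tail/zero ⇒ 0x00
lane  6: tail/zero ⇒ 0x00
lane  7: tail/zero ⇒ 0x00
lane  8: tail/zero ⇒ 0x00
lane  9: tail/zero ⇒ 0x00
lane 10: tail/zero ⇒ 0x00
lane 11: tail/zero ⇒ 0x00
lane 12: tail/zero ⇒ 0x00
lane 13: tail/zero ⇒ 0x00
lane 14: tail/zero ⇒ 0x00
lane 15: tail/zero ⇒ 0x00

vd[14] = 0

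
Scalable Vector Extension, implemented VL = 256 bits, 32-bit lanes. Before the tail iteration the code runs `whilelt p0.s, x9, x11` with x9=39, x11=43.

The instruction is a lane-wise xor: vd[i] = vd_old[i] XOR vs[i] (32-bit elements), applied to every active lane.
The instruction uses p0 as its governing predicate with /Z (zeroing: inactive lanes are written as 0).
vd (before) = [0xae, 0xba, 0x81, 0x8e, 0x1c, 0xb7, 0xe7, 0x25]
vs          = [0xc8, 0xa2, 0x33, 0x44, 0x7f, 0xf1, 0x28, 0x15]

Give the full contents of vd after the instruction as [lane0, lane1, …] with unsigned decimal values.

vd = [102, 24, 178, 202, 0, 0, 0, 0]

register lanes = 256/32 = 8
whilelt: lane j active iff 39+j < 43 → j < 4 → 4 active
[0] xor(0xae,0xc8) = 0x66
[1] xor(0xba,0xa2) = 0x18
[2] xor(0x81,0x33) = 0xb2
[3] xor(0x8e,0x44) = 0xca
[4] tail/zero = 0x00
[5] tail/zero = 0x00
[6] tail/zero = 0x00
[7] tail/zero = 0x00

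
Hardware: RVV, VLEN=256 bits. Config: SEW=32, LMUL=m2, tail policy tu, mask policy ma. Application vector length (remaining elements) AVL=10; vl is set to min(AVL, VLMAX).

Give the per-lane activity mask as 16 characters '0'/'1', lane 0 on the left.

lanes per group: 256·2/32 = 16
vl = min(AVL, VLMAX) = min(10, 16) = 10
bits (lane 0 leftmost): 1111111111000000

predicate = 1111111111000000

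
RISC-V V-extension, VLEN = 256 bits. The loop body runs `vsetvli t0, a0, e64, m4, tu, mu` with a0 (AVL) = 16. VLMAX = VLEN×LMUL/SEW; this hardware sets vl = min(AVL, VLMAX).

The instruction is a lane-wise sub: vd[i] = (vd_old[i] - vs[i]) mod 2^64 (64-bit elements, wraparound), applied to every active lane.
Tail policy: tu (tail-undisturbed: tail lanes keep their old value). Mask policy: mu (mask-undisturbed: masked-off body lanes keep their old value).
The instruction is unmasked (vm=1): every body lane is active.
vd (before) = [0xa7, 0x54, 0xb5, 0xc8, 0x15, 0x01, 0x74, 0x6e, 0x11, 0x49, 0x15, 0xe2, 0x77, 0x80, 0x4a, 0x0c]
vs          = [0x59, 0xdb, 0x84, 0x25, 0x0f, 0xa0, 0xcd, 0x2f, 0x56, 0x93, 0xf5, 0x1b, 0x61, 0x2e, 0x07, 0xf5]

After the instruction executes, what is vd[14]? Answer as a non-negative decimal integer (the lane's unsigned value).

VLMAX = VLEN×LMUL/SEW = 256×4/64 = 16
vl ← min(16, 16) = 16
lane  0: sub(0xa7,0x59) ⇒ 0x4e
lane  1: sub(0x54,0xdb) ⇒ 0xffffffffffffff79
lane  2: sub(0xb5,0x84) ⇒ 0x31
lane  3: sub(0xc8,0x25) ⇒ 0xa3
lane  4: sub(0x15,0x0f) ⇒ 0x06
lane  5: sub(0x01,0xa0) ⇒ 0xffffffffffffff61
lane  6: sub(0x74,0xcd) ⇒ 0xffffffffffffffa7
lane  7: sub(0x6e,0x2f) ⇒ 0x3f
lane  8: sub(0x11,0x56) ⇒ 0xffffffffffffffbb
lane  9: sub(0x49,0x93) ⇒ 0xffffffffffffffb6
lane 10: sub(0x15,0xf5) ⇒ 0xffffffffffffff20
lane 11: sub(0xe2,0x1b) ⇒ 0xc7
lane 12: sub(0x77,0x61) ⇒ 0x16
lane 13: sub(0x80,0x2e) ⇒ 0x52
lane 14: sub(0x4a,0x07) ⇒ 0x43
lane 15: sub(0x0c,0xf5) ⇒ 0xffffffffffffff17

vd[14] = 67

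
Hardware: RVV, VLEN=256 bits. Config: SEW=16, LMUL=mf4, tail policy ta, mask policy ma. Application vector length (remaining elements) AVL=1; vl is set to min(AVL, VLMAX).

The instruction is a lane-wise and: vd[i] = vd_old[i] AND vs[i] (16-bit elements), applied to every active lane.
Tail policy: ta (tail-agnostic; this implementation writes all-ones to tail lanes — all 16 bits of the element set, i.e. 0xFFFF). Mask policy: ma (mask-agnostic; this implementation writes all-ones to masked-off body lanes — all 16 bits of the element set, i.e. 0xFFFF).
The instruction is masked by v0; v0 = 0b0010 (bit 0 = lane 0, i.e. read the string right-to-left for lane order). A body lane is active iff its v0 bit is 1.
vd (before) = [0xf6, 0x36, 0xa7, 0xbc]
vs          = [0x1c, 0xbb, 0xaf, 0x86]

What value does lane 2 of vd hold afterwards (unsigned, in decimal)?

vd[2] = 65535

VLMAX = VLEN×LMUL/SEW = 256×1/4/16 = 4
vl ← min(1, 4) = 1
lane  0: mask-off/ones ⇒ 0xffff
lane  1: tail/ones ⇒ 0xffff
lane  2: tail/ones ⇒ 0xffff
lane  3: tail/ones ⇒ 0xffff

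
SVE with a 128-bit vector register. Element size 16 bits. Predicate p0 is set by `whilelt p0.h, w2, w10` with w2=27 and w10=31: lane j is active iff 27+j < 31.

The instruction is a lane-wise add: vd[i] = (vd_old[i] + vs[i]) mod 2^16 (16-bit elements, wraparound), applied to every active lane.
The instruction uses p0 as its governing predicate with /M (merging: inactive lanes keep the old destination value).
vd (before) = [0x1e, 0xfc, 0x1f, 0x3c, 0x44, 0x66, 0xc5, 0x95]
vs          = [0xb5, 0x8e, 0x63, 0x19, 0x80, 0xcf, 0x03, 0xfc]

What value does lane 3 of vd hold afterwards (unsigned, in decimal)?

vd[3] = 85

128-bit reg / 16-bit elem → 8 lanes
active while 27+j < 31, i.e. j ∈ [0,4) capped at 8 ⇒ 4
vd[0] add(0x1e,0xb5) -> 0xd3
vd[1] add(0xfc,0x8e) -> 0x18a
vd[2] add(0x1f,0x63) -> 0x82
vd[3] add(0x3c,0x19) -> 0x55
vd[4] tail/keep -> 0x44
vd[5] tail/keep -> 0x66
vd[6] tail/keep -> 0xc5
vd[7] tail/keep -> 0x95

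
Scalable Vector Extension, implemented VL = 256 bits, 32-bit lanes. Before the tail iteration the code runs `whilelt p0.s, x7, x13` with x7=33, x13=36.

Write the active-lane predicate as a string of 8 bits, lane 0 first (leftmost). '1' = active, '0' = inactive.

register lanes = 256/32 = 8
whilelt: lane j active iff 33+j < 36 → j < 3 → 3 active
bits (lane 0 leftmost): 11100000

predicate = 11100000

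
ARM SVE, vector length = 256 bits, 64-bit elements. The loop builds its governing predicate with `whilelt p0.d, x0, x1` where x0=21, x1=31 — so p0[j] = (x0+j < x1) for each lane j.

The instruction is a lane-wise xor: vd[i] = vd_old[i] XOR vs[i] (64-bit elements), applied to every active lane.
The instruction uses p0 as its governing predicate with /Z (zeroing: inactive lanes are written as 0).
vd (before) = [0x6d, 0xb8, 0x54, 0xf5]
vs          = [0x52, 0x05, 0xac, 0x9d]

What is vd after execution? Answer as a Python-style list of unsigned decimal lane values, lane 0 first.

register lanes = 256/64 = 4
active while 21+j < 31, i.e. j ∈ [0,10) capped at 4 ⇒ 4
vd[0] xor(0x6d,0x52) -> 0x3f
vd[1] xor(0xb8,0x05) -> 0xbd
vd[2] xor(0x54,0xac) -> 0xf8
vd[3] xor(0xf5,0x9d) -> 0x68

vd = [63, 189, 248, 104]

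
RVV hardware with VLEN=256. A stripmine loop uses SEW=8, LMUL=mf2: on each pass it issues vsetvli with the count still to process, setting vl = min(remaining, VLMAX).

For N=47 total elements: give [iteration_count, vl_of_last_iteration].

VLMAX = (256 × 1/2) / 8 = 16 lanes
iterations = ceil(47/16) = 3; final-pass vl = 15

[iterations, last_vl] = [3, 15]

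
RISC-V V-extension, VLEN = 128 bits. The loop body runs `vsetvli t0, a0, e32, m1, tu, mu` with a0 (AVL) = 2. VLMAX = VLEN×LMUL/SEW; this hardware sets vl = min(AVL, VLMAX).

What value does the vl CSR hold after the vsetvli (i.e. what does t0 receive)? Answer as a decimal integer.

VLMAX = (128 × 1) / 32 = 4 lanes
AVL=2 ≤ VLMAX=4, so vl = 2

vl = 2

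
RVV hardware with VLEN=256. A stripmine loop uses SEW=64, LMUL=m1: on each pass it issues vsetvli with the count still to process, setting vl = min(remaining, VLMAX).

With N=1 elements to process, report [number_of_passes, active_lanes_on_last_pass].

VLMAX = VLEN×LMUL/SEW = 256×1/64 = 4
iterations = ceil(1/4) = 1; final-pass vl = 1

[iterations, last_vl] = [1, 1]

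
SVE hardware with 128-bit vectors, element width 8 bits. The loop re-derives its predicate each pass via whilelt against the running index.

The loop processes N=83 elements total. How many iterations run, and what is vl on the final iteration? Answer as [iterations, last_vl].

[iterations, last_vl] = [6, 3]

128-bit reg / 8-bit elem → 16 lanes
83 elements at 16/iter → 6 passes, remainder 3 on the last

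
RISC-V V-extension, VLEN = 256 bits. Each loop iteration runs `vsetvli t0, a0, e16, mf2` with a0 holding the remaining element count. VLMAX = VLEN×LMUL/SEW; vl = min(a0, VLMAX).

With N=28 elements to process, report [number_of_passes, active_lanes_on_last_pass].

[iterations, last_vl] = [4, 4]

VLMAX = (256 × 1/2) / 16 = 8 lanes
iterations = ceil(28/8) = 4; final-pass vl = 4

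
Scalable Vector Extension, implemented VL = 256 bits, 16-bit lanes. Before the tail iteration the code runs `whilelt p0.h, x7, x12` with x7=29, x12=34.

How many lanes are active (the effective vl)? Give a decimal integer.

register lanes = 256/16 = 16
p0[j] = (29+j < 34); true for j=0..4 → 5 lanes set

vl = 5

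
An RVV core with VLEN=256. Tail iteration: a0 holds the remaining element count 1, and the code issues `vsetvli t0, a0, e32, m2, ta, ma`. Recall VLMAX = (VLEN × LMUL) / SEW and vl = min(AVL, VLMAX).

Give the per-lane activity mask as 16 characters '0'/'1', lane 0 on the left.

predicate = 1000000000000000

lanes per group: 256·2/32 = 16
vl ← min(1, 16) = 1
bits (lane 0 leftmost): 1000000000000000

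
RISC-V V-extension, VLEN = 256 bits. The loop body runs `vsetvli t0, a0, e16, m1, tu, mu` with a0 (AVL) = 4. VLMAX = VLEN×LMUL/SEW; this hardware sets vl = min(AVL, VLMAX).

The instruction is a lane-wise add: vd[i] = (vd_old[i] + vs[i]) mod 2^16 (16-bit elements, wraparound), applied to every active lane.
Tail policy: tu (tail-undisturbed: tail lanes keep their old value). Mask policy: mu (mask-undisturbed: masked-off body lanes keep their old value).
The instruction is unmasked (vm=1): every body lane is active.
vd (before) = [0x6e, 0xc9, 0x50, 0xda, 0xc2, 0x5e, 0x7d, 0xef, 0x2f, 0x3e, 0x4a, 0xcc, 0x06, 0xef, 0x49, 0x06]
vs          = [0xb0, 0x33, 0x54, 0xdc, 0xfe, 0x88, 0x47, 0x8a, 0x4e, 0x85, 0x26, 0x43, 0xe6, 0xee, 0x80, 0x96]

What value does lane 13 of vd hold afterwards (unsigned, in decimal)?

vd[13] = 239

lanes per group: 256·1/16 = 16
vl ← min(4, 16) = 4
vd[0] add(0x6e,0xb0) -> 0x11e
vd[1] add(0xc9,0x33) -> 0xfc
vd[2] add(0x50,0x54) -> 0xa4
vd[3] add(0xda,0xdc) -> 0x1b6
vd[4] tail/keep -> 0xc2
vd[5] tail/keep -> 0x5e
vd[6] tail/keep -> 0x7d
vd[7] tail/keep -> 0xef
vd[8] tail/keep -> 0x2f
vd[9] tail/keep -> 0x3e
vd[10] tail/keep -> 0x4a
vd[11] tail/keep -> 0xcc
vd[12] tail/keep -> 0x06
vd[13] tail/keep -> 0xef
vd[14] tail/keep -> 0x49
vd[15] tail/keep -> 0x06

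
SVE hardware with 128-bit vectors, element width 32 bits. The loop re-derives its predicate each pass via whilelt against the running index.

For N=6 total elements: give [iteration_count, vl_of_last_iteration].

[iterations, last_vl] = [2, 2]

lane count: 128 div 32 = 4
6 elements at 4/iter → 2 passes, remainder 2 on the last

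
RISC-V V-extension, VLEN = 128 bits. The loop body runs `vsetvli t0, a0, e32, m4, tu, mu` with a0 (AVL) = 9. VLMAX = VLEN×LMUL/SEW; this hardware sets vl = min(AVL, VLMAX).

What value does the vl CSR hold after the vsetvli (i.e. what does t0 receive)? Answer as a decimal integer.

VLMAX = VLEN×LMUL/SEW = 128×4/32 = 16
AVL=9 ≤ VLMAX=16, so vl = 9

vl = 9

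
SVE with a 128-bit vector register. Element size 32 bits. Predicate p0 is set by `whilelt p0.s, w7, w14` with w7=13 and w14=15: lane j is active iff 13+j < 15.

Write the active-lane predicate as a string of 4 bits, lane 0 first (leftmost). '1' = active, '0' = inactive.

predicate = 1100

128-bit reg / 32-bit elem → 4 lanes
p0[j] = (13+j < 15); true for j=0..1 → 2 lanes set
bits (lane 0 leftmost): 1100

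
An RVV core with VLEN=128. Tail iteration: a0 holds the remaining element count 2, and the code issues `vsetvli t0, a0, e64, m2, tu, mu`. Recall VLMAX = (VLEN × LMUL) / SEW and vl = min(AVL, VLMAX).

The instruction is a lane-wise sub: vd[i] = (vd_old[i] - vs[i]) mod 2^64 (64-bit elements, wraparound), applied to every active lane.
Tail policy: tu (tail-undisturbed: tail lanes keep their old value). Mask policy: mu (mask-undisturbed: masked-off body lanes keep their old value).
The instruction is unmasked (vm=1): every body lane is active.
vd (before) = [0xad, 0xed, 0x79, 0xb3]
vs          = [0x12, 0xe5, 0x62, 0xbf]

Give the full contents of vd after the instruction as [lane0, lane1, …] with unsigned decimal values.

vd = [155, 8, 121, 179]

lanes per group: 128·2/64 = 4
vl = min(AVL, VLMAX) = min(2, 4) = 2
[0] sub(0xad,0x12) = 0x9b
[1] sub(0xed,0xe5) = 0x08
[2] tail/keep = 0x79
[3] tail/keep = 0xb3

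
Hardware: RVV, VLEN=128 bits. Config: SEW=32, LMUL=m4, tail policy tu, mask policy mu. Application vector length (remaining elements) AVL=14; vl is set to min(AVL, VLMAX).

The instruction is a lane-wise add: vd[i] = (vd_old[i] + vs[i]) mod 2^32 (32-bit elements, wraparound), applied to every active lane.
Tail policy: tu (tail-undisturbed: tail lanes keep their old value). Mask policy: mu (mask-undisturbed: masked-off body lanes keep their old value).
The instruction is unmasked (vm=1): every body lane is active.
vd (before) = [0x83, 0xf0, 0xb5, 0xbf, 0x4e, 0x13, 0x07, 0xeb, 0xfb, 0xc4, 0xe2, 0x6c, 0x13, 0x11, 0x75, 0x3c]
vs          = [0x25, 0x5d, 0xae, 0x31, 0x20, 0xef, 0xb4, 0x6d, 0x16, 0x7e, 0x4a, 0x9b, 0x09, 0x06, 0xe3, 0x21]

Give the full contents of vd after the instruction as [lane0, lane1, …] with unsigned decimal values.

lanes per group: 128·4/32 = 16
AVL=14 ≤ VLMAX=16, so vl = 14
lane  0: add(0x83,0x25) ⇒ 0xa8
lane  1: add(0xf0,0x5d) ⇒ 0x14d
lane  2: add(0xb5,0xae) ⇒ 0x163
lane  3: add(0xbf,0x31) ⇒ 0xf0
lane  4: add(0x4e,0x20) ⇒ 0x6e
lane  5: add(0x13,0xef) ⇒ 0x102
lane  6: add(0x07,0xb4) ⇒ 0xbb
lane  7: add(0xeb,0x6d) ⇒ 0x158
lane  8: add(0xfb,0x16) ⇒ 0x111
lane  9: add(0xc4,0x7e) ⇒ 0x142
lane 10: add(0xe2,0x4a) ⇒ 0x12c
lane 11: add(0x6c,0x9b) ⇒ 0x107
lane 12: add(0x13,0x09) ⇒ 0x1c
lane 13: add(0x11,0x06) ⇒ 0x17
lane 14: tail/keep ⇒ 0x75
lane 15: tail/keep ⇒ 0x3c

vd = [168, 333, 355, 240, 110, 258, 187, 344, 273, 322, 300, 263, 28, 23, 117, 60]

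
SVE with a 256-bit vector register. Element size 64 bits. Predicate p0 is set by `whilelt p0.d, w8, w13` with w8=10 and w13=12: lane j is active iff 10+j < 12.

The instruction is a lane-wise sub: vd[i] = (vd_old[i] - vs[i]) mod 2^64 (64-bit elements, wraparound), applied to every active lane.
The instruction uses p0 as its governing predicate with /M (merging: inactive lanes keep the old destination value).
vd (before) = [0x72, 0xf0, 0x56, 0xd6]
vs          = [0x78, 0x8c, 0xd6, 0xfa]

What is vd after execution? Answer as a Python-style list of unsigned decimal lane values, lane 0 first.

register lanes = 256/64 = 4
whilelt: lane j active iff 10+j < 12 → j < 2 → 2 active
vd[0] sub(0x72,0x78) -> 0xfffffffffffffffa
vd[1] sub(0xf0,0x8c) -> 0x64
vd[2] tail/keep -> 0x56
vd[3] tail/keep -> 0xd6

vd = [18446744073709551610, 100, 86, 214]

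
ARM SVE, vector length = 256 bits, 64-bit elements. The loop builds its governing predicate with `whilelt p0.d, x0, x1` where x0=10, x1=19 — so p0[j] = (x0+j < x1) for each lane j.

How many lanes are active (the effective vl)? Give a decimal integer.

register lanes = 256/64 = 4
active while 10+j < 19, i.e. j ∈ [0,9) capped at 4 ⇒ 4

vl = 4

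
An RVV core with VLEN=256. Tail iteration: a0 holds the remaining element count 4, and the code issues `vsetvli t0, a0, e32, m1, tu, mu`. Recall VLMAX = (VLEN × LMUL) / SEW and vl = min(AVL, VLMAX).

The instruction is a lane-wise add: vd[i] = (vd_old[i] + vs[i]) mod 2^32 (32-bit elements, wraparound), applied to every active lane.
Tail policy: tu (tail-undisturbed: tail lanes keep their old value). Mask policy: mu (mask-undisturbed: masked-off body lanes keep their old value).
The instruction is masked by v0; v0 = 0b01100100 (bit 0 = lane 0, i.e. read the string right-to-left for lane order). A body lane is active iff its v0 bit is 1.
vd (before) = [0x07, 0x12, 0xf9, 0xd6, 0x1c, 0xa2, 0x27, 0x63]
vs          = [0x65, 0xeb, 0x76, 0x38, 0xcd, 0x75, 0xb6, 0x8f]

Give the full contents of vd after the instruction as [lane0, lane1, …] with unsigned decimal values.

VLMAX = VLEN×LMUL/SEW = 256×1/32 = 8
vl = min(AVL, VLMAX) = min(4, 8) = 4
  i=0: mask-off/keep → 7
  i=1: mask-off/keep → 18
  i=2: add(0xf9,0x76) → 367
  i=3: mask-off/keep → 214
  i=4: tail/keep → 28
  i=5: tail/keep → 162
  i=6: tail/keep → 39
  i=7: tail/keep → 99

vd = [7, 18, 367, 214, 28, 162, 39, 99]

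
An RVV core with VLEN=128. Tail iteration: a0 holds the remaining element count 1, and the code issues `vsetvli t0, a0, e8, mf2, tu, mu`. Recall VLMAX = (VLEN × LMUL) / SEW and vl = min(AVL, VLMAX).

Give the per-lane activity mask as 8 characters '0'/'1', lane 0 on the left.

VLMAX = (128 × 1/2) / 8 = 8 lanes
vl = min(AVL, VLMAX) = min(1, 8) = 1
bits (lane 0 leftmost): 10000000

predicate = 10000000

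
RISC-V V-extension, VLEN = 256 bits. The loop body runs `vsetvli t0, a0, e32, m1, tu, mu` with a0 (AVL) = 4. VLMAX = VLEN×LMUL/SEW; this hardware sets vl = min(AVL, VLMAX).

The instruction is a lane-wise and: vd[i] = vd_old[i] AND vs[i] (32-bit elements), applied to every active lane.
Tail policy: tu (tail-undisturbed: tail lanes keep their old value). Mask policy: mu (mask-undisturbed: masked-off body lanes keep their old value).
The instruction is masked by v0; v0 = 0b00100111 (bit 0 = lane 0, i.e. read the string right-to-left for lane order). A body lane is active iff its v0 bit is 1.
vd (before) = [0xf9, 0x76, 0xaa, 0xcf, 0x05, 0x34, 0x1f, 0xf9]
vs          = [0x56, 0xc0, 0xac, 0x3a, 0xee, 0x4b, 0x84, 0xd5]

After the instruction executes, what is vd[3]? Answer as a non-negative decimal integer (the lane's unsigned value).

vd[3] = 207

lanes per group: 256·1/32 = 8
vl = min(AVL, VLMAX) = min(4, 8) = 4
  i=0: and(0xf9,0x56) → 80
  i=1: and(0x76,0xc0) → 64
  i=2: and(0xaa,0xac) → 168
  i=3: mask-off/keep → 207
  i=4: tail/keep → 5
  i=5: tail/keep → 52
  i=6: tail/keep → 31
  i=7: tail/keep → 249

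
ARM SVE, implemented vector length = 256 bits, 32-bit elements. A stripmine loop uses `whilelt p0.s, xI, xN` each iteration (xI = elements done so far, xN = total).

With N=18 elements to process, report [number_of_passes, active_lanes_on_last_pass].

[iterations, last_vl] = [3, 2]

register lanes = 256/32 = 8
N=18: ⌈18/8⌉ = 3 iters; last vl = 18 − 2×8 = 2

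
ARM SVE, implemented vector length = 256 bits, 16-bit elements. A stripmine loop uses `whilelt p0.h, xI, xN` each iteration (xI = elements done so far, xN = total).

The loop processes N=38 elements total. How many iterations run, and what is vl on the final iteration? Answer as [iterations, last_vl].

lane count: 256 div 16 = 16
N=38: ⌈38/16⌉ = 3 iters; last vl = 38 − 2×16 = 6

[iterations, last_vl] = [3, 6]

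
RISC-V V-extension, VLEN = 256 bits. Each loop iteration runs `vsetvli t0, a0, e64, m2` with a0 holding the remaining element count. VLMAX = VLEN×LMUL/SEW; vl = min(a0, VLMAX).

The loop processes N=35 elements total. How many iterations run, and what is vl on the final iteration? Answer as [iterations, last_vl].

[iterations, last_vl] = [5, 3]

VLMAX = (256 × 2) / 64 = 8 lanes
iterations = ceil(35/8) = 5; final-pass vl = 3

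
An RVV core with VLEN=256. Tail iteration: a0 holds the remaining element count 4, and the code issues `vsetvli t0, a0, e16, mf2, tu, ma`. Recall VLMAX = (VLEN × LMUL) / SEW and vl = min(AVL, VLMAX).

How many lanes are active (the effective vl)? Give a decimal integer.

lanes per group: 256·1/2/16 = 8
vl = min(AVL, VLMAX) = min(4, 8) = 4

vl = 4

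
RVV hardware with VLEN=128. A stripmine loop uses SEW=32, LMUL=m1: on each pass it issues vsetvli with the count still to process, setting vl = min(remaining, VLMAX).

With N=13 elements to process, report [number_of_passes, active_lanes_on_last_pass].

[iterations, last_vl] = [4, 1]

VLMAX = VLEN×LMUL/SEW = 128×1/32 = 4
iterations = ceil(13/4) = 4; final-pass vl = 1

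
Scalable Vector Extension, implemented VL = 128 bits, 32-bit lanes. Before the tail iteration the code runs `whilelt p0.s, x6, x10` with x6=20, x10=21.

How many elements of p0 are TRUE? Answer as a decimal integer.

vl = 1

register lanes = 128/32 = 4
active while 20+j < 21, i.e. j ∈ [0,1) capped at 4 ⇒ 1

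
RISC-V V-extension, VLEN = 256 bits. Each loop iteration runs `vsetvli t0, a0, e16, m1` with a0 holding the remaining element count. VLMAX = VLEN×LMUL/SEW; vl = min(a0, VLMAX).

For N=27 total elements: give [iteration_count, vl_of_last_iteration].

VLMAX = (256 × 1) / 16 = 16 lanes
N=27: ⌈27/16⌉ = 2 iters; last vl = 27 − 1×16 = 11

[iterations, last_vl] = [2, 11]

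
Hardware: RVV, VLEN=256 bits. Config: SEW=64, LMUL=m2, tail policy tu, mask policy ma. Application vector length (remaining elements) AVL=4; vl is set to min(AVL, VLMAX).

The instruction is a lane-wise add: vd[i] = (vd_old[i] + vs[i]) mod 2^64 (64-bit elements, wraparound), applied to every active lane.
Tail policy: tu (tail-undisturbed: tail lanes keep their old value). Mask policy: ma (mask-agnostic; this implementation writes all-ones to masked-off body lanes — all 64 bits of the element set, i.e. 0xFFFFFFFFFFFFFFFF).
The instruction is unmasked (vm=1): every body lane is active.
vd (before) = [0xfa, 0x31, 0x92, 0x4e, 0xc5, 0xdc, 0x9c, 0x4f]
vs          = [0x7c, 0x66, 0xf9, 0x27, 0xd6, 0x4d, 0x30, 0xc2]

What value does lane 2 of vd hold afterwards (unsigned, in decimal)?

lanes per group: 256·2/64 = 8
vl = min(AVL, VLMAX) = min(4, 8) = 4
vd[0] add(0xfa,0x7c) -> 0x176
vd[1] add(0x31,0x66) -> 0x97
vd[2] add(0x92,0xf9) -> 0x18b
vd[3] add(0x4e,0x27) -> 0x75
vd[4] tail/keep -> 0xc5
vd[5] tail/keep -> 0xdc
vd[6] tail/keep -> 0x9c
vd[7] tail/keep -> 0x4f

vd[2] = 395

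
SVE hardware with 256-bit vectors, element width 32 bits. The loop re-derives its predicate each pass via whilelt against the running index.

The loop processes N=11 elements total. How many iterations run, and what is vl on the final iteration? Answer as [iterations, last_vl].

[iterations, last_vl] = [2, 3]

256-bit reg / 32-bit elem → 8 lanes
iterations = ceil(11/8) = 2; final-pass vl = 3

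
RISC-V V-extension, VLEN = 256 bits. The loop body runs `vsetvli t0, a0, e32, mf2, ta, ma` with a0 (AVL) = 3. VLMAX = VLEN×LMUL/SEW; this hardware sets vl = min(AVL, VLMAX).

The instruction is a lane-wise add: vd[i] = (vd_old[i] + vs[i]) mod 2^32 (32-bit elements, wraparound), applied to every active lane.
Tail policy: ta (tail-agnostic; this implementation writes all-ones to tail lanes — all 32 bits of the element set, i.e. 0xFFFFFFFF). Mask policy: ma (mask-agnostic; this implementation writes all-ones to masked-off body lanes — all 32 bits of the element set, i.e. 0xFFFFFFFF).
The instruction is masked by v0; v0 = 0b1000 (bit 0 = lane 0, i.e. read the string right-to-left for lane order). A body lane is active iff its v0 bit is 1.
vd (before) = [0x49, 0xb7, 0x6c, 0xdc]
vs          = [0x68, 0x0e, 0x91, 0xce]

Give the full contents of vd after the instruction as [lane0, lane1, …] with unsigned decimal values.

vd = [4294967295, 4294967295, 4294967295, 4294967295]

VLMAX = (256 × 1/2) / 32 = 4 lanes
vl ← min(3, 4) = 3
lane  0: mask-off/ones ⇒ 0xffffffff
lane  1: mask-off/ones ⇒ 0xffffffff
lane  2: mask-off/ones ⇒ 0xffffffff
lane  3: tail/ones ⇒ 0xffffffff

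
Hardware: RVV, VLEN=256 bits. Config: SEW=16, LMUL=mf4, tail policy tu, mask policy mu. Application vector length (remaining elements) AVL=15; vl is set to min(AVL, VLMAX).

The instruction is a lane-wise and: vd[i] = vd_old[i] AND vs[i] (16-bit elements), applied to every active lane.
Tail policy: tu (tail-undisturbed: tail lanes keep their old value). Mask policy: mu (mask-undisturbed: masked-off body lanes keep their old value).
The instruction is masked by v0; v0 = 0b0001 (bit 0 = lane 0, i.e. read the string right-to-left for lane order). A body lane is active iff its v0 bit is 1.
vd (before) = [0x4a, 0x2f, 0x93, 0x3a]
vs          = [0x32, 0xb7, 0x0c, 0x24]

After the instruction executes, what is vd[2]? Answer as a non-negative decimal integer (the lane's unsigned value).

vd[2] = 147

VLMAX = VLEN×LMUL/SEW = 256×1/4/16 = 4
AVL=15 > VLMAX=4, so vl = 4
vd[0] and(0x4a,0x32) -> 0x02
vd[1] mask-off/keep -> 0x2f
vd[2] mask-off/keep -> 0x93
vd[3] mask-off/keep -> 0x3a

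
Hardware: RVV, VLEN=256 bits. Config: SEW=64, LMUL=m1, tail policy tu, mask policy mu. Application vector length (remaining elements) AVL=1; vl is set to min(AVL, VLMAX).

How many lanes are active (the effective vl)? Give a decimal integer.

VLMAX = (256 × 1) / 64 = 4 lanes
vl ← min(1, 4) = 1

vl = 1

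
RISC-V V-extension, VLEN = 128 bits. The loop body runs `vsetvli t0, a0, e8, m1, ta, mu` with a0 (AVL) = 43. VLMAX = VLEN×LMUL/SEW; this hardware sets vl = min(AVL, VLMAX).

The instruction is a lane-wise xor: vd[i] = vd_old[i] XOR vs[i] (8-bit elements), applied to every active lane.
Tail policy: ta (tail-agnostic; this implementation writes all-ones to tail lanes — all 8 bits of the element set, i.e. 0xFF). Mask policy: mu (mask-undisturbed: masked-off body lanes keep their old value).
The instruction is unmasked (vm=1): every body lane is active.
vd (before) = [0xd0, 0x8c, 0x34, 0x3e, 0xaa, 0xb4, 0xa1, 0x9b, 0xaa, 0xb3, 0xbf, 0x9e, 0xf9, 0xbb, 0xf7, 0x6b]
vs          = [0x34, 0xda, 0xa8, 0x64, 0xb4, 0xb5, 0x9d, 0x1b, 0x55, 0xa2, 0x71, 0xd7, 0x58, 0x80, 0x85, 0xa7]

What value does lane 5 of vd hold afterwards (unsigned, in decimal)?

vd[5] = 1

VLMAX = VLEN×LMUL/SEW = 128×1/8 = 16
vl ← min(43, 16) = 16
  i=0: xor(0xd0,0x34) → 228
  i=1: xor(0x8c,0xda) → 86
  i=2: xor(0x34,0xa8) → 156
  i=3: xor(0x3e,0x64) → 90
  i=4: xor(0xaa,0xb4) → 30
  i=5: xor(0xb4,0xb5) → 1
  i=6: xor(0xa1,0x9d) → 60
  i=7: xor(0x9b,0x1b) → 128
  i=8: xor(0xaa,0x55) → 255
  i=9: xor(0xb3,0xa2) → 17
  i=10: xor(0xbf,0x71) → 206
  i=11: xor(0x9e,0xd7) → 73
  i=12: xor(0xf9,0x58) → 161
  i=13: xor(0xbb,0x80) → 59
  i=14: xor(0xf7,0x85) → 114
  i=15: xor(0x6b,0xa7) → 204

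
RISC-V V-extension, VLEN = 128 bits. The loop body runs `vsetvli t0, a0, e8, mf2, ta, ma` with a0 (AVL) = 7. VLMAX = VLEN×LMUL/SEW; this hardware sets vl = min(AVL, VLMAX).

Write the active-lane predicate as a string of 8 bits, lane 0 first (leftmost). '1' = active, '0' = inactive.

VLMAX = (128 × 1/2) / 8 = 8 lanes
AVL=7 ≤ VLMAX=8, so vl = 7
bits (lane 0 leftmost): 11111110

predicate = 11111110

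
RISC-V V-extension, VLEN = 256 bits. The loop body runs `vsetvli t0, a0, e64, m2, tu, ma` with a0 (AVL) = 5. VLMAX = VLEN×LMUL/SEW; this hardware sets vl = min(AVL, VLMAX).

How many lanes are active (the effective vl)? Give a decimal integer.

vl = 5

VLMAX = VLEN×LMUL/SEW = 256×2/64 = 8
vl = min(AVL, VLMAX) = min(5, 8) = 5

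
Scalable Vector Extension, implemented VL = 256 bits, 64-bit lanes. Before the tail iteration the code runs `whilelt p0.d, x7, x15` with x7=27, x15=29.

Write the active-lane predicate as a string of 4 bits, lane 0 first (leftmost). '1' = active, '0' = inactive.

predicate = 1100

register lanes = 256/64 = 4
whilelt: lane j active iff 27+j < 29 → j < 2 → 2 active
bits (lane 0 leftmost): 1100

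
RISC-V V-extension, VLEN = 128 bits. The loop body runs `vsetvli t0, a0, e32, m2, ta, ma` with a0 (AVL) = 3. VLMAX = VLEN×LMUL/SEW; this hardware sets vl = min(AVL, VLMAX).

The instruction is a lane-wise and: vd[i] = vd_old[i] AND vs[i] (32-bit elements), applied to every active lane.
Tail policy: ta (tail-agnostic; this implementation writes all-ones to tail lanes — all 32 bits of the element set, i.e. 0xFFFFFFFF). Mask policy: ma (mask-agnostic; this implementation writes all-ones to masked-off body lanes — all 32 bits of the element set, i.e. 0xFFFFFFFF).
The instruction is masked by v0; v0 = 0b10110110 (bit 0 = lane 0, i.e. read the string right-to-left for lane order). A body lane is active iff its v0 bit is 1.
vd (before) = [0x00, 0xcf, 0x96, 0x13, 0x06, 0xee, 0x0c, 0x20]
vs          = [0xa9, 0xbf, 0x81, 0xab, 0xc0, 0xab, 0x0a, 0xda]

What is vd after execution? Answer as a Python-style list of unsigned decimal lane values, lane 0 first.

VLMAX = (128 × 2) / 32 = 8 lanes
AVL=3 ≤ VLMAX=8, so vl = 3
lane  0: mask-off/ones ⇒ 0xffffffff
lane  1: and(0xcf,0xbf) ⇒ 0x8f
lane  2: and(0x96,0x81) ⇒ 0x80
lane  3: tail/ones ⇒ 0xffffffff
lane  4: tail/ones ⇒ 0xffffffff
lane  5: tail/ones ⇒ 0xffffffff
lane  6: tail/ones ⇒ 0xffffffff
lane  7: tail/ones ⇒ 0xffffffff

vd = [4294967295, 143, 128, 4294967295, 4294967295, 4294967295, 4294967295, 4294967295]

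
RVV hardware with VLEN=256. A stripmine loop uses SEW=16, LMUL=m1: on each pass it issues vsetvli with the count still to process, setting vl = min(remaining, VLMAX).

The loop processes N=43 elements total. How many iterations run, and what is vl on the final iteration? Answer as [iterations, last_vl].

[iterations, last_vl] = [3, 11]

VLMAX = VLEN×LMUL/SEW = 256×1/16 = 16
43 elements at 16/iter → 3 passes, remainder 11 on the last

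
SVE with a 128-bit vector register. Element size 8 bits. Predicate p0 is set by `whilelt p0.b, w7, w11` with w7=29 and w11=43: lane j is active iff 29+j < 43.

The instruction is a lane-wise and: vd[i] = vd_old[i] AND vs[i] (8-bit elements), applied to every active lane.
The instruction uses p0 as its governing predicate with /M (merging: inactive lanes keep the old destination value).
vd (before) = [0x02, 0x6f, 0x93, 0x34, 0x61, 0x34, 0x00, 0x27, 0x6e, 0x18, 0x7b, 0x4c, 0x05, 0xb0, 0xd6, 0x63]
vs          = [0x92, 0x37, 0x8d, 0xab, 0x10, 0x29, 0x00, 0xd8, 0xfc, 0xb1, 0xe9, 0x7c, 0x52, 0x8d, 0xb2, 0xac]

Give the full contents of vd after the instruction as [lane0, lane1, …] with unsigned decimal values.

vd = [2, 39, 129, 32, 0, 32, 0, 0, 108, 16, 105, 76, 0, 128, 214, 99]

register lanes = 128/8 = 16
p0[j] = (29+j < 43); true for j=0..13 → 14 lanes set
vd[0] and(0x02,0x92) -> 0x02
vd[1] and(0x6f,0x37) -> 0x27
vd[2] and(0x93,0x8d) -> 0x81
vd[3] and(0x34,0xab) -> 0x20
vd[4] and(0x61,0x10) -> 0x00
vd[5] and(0x34,0x29) -> 0x20
vd[6] and(0x00,0x00) -> 0x00
vd[7] and(0x27,0xd8) -> 0x00
vd[8] and(0x6e,0xfc) -> 0x6c
vd[9] and(0x18,0xb1) -> 0x10
vd[10] and(0x7b,0xe9) -> 0x69
vd[11] and(0x4c,0x7c) -> 0x4c
vd[12] and(0x05,0x52) -> 0x00
vd[13] and(0xb0,0x8d) -> 0x80
vd[14] tail/keep -> 0xd6
vd[15] tail/keep -> 0x63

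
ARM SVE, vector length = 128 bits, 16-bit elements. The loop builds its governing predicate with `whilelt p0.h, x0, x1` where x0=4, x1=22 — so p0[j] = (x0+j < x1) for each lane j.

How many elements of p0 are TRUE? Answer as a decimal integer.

vl = 8

128-bit reg / 16-bit elem → 8 lanes
p0[j] = (4+j < 22); true for j=0..7 → 8 lanes set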